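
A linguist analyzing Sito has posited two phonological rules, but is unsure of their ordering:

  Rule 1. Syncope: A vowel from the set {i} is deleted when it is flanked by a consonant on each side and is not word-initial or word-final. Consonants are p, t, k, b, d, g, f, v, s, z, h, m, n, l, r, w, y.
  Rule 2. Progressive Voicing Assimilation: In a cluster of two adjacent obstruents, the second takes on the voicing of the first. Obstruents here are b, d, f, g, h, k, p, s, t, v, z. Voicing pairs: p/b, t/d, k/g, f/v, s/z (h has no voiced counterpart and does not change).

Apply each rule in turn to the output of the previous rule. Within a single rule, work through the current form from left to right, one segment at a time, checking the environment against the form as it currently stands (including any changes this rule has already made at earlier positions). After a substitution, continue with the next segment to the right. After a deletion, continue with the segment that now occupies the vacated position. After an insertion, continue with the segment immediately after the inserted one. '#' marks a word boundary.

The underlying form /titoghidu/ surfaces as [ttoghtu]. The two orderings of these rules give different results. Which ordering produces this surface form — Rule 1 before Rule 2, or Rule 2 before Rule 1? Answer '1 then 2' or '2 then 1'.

Order 1 then 2:
  1 Syncope: [titoghidu] → [ttoghdu]
  2 Progressive Voicing Assimilation: [ttoghdu] → [ttoghtu]
  result: [ttoghtu]
Order 2 then 1:
  2 Progressive Voicing Assimilation: no change — [titoghidu]
  1 Syncope: [titoghidu] → [ttoghdu]
  result: [ttoghdu]

1 then 2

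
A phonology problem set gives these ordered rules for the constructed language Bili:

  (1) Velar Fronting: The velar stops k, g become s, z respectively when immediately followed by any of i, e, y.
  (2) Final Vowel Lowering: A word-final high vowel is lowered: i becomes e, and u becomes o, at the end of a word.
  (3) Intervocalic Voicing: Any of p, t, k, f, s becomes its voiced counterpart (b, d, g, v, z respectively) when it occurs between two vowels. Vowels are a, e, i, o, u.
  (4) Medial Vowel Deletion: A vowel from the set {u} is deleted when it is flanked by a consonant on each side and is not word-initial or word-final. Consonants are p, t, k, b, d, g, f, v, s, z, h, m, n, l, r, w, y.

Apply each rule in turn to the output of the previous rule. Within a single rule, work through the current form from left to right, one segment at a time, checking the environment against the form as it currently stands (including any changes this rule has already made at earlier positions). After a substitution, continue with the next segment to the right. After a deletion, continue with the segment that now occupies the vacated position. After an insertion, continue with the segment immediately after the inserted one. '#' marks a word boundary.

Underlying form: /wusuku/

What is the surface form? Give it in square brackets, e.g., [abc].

(1) Velar Fronting: no change — [wusuku]
(2) Final Vowel Lowering: [wusuku] → [wusuko]
(3) Intervocalic Voicing: [wusuko] → [wuzugo]
(4) Medial Vowel Deletion: [wuzugo] → [wzgo]

[wzgo]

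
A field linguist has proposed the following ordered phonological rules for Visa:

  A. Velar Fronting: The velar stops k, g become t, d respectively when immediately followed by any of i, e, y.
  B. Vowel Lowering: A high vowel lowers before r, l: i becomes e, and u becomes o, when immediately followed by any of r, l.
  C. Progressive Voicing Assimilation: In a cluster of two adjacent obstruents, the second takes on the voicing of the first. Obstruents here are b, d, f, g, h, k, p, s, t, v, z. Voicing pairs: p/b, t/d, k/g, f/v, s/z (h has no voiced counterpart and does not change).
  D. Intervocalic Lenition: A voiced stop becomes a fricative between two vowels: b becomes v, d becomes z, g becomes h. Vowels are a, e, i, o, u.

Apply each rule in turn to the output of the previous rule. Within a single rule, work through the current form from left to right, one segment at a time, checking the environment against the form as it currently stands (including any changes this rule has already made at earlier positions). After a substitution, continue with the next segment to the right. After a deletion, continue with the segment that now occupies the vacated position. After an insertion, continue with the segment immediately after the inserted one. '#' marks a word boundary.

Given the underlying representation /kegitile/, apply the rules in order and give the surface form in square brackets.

A Velar Fronting: [kegitile] → [teditile]
B Vowel Lowering: [teditile] → [teditele]
C Progressive Voicing Assimilation: no change — [teditele]
D Intervocalic Lenition: [teditele] → [tezitele]

[tezitele]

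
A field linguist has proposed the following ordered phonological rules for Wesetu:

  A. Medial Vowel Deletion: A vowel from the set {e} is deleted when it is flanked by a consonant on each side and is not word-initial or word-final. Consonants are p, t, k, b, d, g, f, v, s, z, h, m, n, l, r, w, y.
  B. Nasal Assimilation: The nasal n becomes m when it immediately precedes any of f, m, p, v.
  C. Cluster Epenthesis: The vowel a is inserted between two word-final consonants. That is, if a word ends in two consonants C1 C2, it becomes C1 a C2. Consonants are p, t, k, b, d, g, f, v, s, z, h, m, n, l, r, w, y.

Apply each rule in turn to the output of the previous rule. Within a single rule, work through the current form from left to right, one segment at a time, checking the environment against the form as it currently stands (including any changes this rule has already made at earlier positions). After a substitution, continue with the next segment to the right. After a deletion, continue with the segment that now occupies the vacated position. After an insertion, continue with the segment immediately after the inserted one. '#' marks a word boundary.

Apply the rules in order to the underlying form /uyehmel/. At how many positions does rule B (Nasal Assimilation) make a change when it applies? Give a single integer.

A Medial Vowel Deletion: [uyehmel] → [uyhml]
B Nasal Assimilation: no change — [uyhml]
C Cluster Epenthesis: [uyhml] → [uyhmal]
Rule B changed 0 position(s).

0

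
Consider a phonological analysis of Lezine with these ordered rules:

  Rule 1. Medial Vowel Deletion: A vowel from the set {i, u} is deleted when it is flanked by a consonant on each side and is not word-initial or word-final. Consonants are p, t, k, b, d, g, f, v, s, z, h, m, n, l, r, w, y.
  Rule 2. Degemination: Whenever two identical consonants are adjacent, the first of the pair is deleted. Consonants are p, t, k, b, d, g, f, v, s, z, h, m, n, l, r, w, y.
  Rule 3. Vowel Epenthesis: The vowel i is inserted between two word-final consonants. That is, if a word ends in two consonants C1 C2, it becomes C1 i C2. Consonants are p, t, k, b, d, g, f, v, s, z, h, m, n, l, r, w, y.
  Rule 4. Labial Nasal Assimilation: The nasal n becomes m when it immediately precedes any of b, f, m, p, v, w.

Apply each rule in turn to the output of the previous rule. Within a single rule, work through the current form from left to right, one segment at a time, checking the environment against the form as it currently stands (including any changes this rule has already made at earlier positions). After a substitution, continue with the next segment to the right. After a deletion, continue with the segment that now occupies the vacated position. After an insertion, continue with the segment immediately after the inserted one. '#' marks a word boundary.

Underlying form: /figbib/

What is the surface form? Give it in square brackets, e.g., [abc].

[fgib]

Rule 1 Medial Vowel Deletion: [figbib] → [fgbb]
Rule 2 Degemination: [fgbb] → [fgb]
Rule 3 Vowel Epenthesis: [fgb] → [fgib]
Rule 4 Labial Nasal Assimilation: no change — [fgib]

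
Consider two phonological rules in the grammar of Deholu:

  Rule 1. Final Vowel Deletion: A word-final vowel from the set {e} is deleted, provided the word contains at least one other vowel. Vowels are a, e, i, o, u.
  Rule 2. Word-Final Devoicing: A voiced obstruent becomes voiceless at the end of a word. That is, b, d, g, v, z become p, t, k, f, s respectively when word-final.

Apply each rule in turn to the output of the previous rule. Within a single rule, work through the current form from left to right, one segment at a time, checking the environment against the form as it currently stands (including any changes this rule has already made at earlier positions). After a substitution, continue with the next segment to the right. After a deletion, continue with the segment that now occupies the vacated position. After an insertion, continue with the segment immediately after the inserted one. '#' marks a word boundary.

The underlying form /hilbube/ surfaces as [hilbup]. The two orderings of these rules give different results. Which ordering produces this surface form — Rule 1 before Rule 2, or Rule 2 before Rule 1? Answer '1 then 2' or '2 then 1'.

Order 1 then 2:
  1 Final Vowel Deletion: [hilbube] → [hilbub]
  2 Word-Final Devoicing: [hilbub] → [hilbup]
  result: [hilbup]
Order 2 then 1:
  2 Word-Final Devoicing: no change — [hilbube]
  1 Final Vowel Deletion: [hilbube] → [hilbub]
  result: [hilbub]

1 then 2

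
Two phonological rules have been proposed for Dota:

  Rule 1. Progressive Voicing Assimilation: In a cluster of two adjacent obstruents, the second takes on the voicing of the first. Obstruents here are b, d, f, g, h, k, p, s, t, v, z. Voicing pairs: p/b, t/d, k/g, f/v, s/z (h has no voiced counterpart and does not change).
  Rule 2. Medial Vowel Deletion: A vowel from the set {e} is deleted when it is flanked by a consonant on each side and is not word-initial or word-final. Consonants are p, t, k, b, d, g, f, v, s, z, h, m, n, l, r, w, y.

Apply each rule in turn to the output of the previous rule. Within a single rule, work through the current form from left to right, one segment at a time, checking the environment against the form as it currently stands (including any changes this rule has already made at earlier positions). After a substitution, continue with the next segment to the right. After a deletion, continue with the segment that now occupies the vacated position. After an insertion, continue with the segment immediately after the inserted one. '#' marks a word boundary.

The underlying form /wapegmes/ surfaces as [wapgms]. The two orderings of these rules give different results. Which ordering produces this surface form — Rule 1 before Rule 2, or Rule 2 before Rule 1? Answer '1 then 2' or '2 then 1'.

1 then 2

Order 1 then 2:
  1 Progressive Voicing Assimilation: no change — [wapegmes]
  2 Medial Vowel Deletion: [wapegmes] → [wapgms]
  result: [wapgms]
Order 2 then 1:
  2 Medial Vowel Deletion: [wapegmes] → [wapgms]
  1 Progressive Voicing Assimilation: [wapgms] → [wapkms]
  result: [wapkms]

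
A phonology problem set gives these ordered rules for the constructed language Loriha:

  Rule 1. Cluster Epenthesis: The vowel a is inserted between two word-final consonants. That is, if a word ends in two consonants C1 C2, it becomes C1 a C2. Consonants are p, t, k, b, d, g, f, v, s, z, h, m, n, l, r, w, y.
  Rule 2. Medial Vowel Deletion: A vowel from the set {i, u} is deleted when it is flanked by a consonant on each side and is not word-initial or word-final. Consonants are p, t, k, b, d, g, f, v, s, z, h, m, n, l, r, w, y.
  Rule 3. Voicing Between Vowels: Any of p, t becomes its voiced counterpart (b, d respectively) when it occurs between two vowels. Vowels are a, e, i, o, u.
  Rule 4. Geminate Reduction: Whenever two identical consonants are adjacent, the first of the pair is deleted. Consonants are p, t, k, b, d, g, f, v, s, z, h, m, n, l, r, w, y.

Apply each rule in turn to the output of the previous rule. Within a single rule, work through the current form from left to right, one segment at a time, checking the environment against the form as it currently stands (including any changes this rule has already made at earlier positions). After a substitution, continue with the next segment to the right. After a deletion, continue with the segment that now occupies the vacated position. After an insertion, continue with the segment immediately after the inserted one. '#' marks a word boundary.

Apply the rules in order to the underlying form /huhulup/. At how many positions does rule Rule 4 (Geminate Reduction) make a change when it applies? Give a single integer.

Rule 1 Cluster Epenthesis: no change — [huhulup]
Rule 2 Medial Vowel Deletion: [huhulup] → [hhlp]
Rule 3 Voicing Between Vowels: no change — [hhlp]
Rule 4 Geminate Reduction: [hhlp] → [hlp]
Rule Rule 4 changed 1 position(s).

1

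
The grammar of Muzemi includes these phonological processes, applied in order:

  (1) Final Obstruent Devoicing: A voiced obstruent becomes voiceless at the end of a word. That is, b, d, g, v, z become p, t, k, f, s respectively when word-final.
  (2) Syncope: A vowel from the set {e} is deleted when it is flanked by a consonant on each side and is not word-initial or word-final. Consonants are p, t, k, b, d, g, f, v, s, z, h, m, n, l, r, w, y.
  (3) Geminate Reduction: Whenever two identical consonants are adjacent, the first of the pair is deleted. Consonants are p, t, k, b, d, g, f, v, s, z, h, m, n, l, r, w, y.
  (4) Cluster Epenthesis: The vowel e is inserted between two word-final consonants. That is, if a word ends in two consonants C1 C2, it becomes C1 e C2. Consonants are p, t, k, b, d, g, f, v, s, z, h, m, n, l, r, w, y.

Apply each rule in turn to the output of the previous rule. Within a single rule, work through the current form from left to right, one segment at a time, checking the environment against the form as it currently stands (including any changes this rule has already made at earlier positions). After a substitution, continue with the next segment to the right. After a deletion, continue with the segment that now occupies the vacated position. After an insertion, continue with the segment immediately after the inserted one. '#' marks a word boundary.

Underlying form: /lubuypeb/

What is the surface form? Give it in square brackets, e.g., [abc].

(1) Final Obstruent Devoicing: [lubuypeb] → [lubuypep]
(2) Syncope: [lubuypep] → [lubuypp]
(3) Geminate Reduction: [lubuypp] → [lubuyp]
(4) Cluster Epenthesis: [lubuyp] → [lubuyep]

[lubuyep]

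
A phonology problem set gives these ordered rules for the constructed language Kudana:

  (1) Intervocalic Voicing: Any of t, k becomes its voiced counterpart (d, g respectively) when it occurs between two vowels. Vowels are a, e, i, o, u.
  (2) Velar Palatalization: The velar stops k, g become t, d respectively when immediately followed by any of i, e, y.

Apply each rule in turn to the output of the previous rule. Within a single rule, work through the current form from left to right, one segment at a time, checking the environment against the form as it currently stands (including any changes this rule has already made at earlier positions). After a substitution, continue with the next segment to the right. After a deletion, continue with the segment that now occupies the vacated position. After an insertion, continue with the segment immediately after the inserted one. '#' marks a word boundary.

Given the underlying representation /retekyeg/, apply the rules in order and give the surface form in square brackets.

(1) Intervocalic Voicing: [retekyeg] → [redekyeg]
(2) Velar Palatalization: [redekyeg] → [redetyeg]

[redetyeg]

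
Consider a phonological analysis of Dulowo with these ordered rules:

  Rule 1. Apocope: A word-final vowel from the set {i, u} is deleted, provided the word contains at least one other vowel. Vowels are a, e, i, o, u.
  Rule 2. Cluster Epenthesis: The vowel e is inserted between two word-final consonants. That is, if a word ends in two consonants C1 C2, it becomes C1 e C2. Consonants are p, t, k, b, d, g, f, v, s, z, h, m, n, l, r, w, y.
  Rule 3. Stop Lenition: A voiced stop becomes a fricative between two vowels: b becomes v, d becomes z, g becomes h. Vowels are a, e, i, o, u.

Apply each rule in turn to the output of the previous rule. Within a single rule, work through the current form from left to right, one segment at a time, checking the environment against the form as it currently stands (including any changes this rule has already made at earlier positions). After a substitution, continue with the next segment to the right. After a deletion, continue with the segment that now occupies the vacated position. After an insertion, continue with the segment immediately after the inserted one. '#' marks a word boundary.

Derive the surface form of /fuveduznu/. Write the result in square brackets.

[fuvezuzen]

Rule 1 Apocope: [fuveduznu] → [fuveduzn]
Rule 2 Cluster Epenthesis: [fuveduzn] → [fuveduzen]
Rule 3 Stop Lenition: [fuveduzen] → [fuvezuzen]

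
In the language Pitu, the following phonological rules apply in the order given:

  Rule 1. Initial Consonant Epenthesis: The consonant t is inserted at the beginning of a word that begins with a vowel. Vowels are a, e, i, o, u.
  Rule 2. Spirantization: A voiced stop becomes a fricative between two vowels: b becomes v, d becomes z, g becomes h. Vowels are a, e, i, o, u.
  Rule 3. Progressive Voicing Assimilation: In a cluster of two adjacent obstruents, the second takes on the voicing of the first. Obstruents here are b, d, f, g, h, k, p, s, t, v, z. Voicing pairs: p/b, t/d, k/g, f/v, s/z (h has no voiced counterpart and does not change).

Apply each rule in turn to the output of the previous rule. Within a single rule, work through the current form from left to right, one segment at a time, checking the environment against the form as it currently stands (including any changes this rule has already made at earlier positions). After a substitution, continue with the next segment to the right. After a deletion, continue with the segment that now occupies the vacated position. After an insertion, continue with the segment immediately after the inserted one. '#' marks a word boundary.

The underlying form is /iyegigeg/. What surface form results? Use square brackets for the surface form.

Rule 1 Initial Consonant Epenthesis: [iyegigeg] → [tiyegigeg]
Rule 2 Spirantization: [tiyegigeg] → [tiyehiheg]
Rule 3 Progressive Voicing Assimilation: no change — [tiyehiheg]

[tiyehiheg]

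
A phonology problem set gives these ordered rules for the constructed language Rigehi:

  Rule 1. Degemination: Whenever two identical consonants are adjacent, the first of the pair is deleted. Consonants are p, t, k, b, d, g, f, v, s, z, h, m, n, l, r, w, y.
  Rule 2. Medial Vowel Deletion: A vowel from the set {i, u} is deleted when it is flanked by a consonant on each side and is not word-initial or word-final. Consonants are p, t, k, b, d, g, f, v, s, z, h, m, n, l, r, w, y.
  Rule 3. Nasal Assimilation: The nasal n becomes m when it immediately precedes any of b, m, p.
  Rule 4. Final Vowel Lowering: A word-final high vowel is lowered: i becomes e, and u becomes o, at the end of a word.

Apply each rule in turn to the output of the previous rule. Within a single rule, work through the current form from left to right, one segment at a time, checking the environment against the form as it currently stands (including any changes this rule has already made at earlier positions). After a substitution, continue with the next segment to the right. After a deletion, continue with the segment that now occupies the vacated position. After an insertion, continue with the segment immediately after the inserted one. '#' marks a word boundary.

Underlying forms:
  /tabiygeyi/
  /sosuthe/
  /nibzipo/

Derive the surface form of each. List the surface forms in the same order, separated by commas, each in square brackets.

/tabiygeyi/:
  Rule 1 Degemination: no change — [tabiygeyi]
  Rule 2 Medial Vowel Deletion: [tabiygeyi] → [tabygeyi]
  Rule 3 Nasal Assimilation: no change — [tabygeyi]
  Rule 4 Final Vowel Lowering: [tabygeyi] → [tabygeye]
/sosuthe/:
  Rule 1 Degemination: no change — [sosuthe]
  Rule 2 Medial Vowel Deletion: [sosuthe] → [sosthe]
  Rule 3 Nasal Assimilation: no change — [sosthe]
  Rule 4 Final Vowel Lowering: no change — [sosthe]
/nibzipo/:
  Rule 1 Degemination: no change — [nibzipo]
  Rule 2 Medial Vowel Deletion: [nibzipo] → [nbzpo]
  Rule 3 Nasal Assimilation: [nbzpo] → [mbzpo]
  Rule 4 Final Vowel Lowering: no change — [mbzpo]

[tabygeye], [sosthe], [mbzpo]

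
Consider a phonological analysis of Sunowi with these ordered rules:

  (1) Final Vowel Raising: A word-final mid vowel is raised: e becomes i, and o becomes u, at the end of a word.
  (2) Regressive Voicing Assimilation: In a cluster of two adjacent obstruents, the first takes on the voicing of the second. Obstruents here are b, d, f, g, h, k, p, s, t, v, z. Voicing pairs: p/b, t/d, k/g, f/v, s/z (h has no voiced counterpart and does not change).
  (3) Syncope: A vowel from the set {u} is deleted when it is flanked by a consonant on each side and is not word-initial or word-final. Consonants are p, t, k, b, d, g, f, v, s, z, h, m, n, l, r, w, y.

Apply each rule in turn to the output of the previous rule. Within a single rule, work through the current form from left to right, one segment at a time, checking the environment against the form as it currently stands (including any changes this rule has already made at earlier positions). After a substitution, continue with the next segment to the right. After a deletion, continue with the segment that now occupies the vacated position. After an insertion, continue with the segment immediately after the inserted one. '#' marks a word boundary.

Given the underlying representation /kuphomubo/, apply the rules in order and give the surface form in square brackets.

[kphombu]

(1) Final Vowel Raising: [kuphomubo] → [kuphomubu]
(2) Regressive Voicing Assimilation: no change — [kuphomubu]
(3) Syncope: [kuphomubu] → [kphombu]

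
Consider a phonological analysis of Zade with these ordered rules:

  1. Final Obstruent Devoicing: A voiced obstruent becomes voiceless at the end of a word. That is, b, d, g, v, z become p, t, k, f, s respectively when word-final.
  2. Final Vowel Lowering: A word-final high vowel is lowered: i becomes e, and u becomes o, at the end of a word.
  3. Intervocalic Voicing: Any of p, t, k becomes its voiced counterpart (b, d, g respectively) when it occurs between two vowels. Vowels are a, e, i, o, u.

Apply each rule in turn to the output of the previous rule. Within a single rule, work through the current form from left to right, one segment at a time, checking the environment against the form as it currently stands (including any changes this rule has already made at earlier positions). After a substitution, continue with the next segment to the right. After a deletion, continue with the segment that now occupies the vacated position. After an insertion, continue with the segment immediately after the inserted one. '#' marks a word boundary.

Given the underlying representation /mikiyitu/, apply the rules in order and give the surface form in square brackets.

1 Final Obstruent Devoicing: no change — [mikiyitu]
2 Final Vowel Lowering: [mikiyitu] → [mikiyito]
3 Intervocalic Voicing: [mikiyito] → [migiyido]

[migiyido]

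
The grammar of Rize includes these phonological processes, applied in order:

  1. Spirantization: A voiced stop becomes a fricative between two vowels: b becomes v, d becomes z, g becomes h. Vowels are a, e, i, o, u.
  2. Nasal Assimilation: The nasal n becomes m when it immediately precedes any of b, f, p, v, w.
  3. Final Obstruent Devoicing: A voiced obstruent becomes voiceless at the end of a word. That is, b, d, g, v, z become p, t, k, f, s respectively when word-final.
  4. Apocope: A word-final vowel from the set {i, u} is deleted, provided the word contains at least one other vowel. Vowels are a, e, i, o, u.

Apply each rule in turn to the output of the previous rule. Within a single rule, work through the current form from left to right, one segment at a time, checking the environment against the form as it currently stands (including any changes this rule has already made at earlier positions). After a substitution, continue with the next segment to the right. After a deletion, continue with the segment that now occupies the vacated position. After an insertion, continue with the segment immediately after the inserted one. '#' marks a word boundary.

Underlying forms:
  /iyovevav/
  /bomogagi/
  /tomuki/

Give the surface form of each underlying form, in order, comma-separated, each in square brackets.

[iyovevaf], [bomohah], [tomuk]

/iyovevav/:
  1 Spirantization: no change — [iyovevav]
  2 Nasal Assimilation: no change — [iyovevav]
  3 Final Obstruent Devoicing: [iyovevav] → [iyovevaf]
  4 Apocope: no change — [iyovevaf]
/bomogagi/:
  1 Spirantization: [bomogagi] → [bomohahi]
  2 Nasal Assimilation: no change — [bomohahi]
  3 Final Obstruent Devoicing: no change — [bomohahi]
  4 Apocope: [bomohahi] → [bomohah]
/tomuki/:
  1 Spirantization: no change — [tomuki]
  2 Nasal Assimilation: no change — [tomuki]
  3 Final Obstruent Devoicing: no change — [tomuki]
  4 Apocope: [tomuki] → [tomuk]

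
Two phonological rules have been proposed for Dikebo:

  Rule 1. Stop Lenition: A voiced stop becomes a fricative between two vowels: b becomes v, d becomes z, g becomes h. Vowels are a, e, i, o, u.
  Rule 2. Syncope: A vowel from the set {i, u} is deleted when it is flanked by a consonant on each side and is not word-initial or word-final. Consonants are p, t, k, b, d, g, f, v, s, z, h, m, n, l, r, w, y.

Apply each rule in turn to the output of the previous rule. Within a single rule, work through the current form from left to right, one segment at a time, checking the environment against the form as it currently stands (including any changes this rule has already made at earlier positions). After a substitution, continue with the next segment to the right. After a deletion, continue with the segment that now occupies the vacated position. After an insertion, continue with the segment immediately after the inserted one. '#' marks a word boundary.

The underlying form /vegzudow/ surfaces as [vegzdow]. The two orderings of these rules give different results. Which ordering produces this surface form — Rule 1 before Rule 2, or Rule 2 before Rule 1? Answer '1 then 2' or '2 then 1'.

2 then 1

Order 1 then 2:
  1 Stop Lenition: [vegzudow] → [vegzuzow]
  2 Syncope: [vegzuzow] → [vegzzow]
  result: [vegzzow]
Order 2 then 1:
  2 Syncope: [vegzudow] → [vegzdow]
  1 Stop Lenition: no change — [vegzdow]
  result: [vegzdow]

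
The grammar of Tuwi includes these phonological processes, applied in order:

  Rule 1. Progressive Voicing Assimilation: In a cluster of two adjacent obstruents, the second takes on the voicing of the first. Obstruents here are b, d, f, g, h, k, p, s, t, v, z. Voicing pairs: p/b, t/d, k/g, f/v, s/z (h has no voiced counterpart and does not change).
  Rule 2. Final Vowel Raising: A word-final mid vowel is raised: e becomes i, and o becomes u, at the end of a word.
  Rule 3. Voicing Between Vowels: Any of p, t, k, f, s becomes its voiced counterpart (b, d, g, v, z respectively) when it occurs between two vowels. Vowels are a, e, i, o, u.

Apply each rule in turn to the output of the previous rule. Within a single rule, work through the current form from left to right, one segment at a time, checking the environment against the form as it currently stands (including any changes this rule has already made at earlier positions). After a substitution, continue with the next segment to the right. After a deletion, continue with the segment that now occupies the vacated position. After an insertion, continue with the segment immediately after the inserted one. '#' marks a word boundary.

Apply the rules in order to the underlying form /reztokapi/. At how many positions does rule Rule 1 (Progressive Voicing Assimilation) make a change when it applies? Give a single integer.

Rule 1 Progressive Voicing Assimilation: [reztokapi] → [rezdokapi]
Rule 2 Final Vowel Raising: no change — [rezdokapi]
Rule 3 Voicing Between Vowels: [rezdokapi] → [rezdogabi]
Rule Rule 1 changed 1 position(s).

1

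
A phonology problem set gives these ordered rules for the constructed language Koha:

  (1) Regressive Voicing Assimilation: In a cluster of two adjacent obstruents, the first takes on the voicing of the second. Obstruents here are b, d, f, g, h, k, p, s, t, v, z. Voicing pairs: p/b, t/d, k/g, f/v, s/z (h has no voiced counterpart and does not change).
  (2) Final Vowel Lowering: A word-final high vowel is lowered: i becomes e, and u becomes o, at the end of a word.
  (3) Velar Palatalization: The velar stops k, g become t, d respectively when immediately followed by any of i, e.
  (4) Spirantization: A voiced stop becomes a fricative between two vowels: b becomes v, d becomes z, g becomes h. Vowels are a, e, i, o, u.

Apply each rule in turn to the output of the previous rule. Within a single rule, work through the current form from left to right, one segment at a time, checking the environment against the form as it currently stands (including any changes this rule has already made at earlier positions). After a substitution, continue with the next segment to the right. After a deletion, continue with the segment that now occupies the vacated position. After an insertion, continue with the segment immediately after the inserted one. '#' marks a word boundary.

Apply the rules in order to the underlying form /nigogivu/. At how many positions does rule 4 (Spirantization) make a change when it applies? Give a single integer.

(1) Regressive Voicing Assimilation: no change — [nigogivu]
(2) Final Vowel Lowering: [nigogivu] → [nigogivo]
(3) Velar Palatalization: [nigogivo] → [nigodivo]
(4) Spirantization: [nigodivo] → [nihozivo]
Rule 4 changed 2 position(s).

2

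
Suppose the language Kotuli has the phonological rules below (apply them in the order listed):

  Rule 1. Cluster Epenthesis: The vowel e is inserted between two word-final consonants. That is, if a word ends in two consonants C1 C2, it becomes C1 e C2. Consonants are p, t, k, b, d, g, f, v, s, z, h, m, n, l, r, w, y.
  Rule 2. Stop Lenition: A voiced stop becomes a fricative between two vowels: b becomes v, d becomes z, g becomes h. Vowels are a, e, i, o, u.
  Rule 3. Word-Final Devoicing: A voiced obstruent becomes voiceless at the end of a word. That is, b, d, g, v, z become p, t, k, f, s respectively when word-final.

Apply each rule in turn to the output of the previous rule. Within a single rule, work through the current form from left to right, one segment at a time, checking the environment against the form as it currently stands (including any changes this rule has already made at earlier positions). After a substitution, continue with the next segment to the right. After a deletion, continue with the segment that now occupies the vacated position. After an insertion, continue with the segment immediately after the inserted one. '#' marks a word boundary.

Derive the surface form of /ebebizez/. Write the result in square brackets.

Rule 1 Cluster Epenthesis: no change — [ebebizez]
Rule 2 Stop Lenition: [ebebizez] → [evevizez]
Rule 3 Word-Final Devoicing: [evevizez] → [evevizes]

[evevizes]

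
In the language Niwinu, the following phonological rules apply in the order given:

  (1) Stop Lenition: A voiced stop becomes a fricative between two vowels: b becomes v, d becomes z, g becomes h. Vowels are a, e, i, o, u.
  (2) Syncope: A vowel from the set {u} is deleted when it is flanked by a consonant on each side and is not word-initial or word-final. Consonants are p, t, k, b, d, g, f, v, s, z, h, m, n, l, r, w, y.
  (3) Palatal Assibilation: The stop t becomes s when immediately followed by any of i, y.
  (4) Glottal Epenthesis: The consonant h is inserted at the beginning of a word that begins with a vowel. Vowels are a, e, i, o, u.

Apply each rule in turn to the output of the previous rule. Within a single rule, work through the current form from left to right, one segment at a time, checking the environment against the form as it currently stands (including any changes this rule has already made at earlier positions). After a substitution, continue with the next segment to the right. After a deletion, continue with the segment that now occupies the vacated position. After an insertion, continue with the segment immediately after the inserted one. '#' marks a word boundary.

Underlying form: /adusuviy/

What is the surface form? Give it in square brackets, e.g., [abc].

(1) Stop Lenition: [adusuviy] → [azusuviy]
(2) Syncope: [azusuviy] → [azsviy]
(3) Palatal Assibilation: no change — [azsviy]
(4) Glottal Epenthesis: [azsviy] → [hazsviy]

[hazsviy]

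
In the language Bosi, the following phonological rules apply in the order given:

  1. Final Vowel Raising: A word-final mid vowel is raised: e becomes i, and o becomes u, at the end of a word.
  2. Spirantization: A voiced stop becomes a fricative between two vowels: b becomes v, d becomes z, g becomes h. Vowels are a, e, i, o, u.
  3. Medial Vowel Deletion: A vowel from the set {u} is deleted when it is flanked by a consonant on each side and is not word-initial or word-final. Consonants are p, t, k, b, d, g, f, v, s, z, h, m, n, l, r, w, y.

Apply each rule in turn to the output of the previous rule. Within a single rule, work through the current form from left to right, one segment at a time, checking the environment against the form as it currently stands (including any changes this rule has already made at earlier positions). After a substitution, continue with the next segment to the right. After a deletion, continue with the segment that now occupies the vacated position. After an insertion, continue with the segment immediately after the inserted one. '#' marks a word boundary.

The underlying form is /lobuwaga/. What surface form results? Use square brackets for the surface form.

[lovwaha]

1 Final Vowel Raising: no change — [lobuwaga]
2 Spirantization: [lobuwaga] → [lovuwaha]
3 Medial Vowel Deletion: [lovuwaha] → [lovwaha]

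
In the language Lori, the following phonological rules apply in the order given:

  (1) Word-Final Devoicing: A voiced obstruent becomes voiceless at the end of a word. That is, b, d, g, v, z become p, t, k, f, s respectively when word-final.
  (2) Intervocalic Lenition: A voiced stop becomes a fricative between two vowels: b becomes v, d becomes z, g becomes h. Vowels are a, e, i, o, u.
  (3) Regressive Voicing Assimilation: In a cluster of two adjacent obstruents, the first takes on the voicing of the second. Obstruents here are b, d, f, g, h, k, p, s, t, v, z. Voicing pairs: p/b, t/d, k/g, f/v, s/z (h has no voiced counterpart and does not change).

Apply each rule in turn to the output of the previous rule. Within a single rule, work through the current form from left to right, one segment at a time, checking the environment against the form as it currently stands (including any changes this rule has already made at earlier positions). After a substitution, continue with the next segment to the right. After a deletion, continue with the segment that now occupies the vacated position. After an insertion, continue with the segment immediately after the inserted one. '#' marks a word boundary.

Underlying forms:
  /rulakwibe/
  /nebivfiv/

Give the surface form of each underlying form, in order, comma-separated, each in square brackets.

/rulakwibe/:
  (1) Word-Final Devoicing: no change — [rulakwibe]
  (2) Intervocalic Lenition: [rulakwibe] → [rulakwive]
  (3) Regressive Voicing Assimilation: no change — [rulakwive]
/nebivfiv/:
  (1) Word-Final Devoicing: [nebivfiv] → [nebivfif]
  (2) Intervocalic Lenition: [nebivfif] → [nevivfif]
  (3) Regressive Voicing Assimilation: [nevivfif] → [neviffif]

[rulakwive], [neviffif]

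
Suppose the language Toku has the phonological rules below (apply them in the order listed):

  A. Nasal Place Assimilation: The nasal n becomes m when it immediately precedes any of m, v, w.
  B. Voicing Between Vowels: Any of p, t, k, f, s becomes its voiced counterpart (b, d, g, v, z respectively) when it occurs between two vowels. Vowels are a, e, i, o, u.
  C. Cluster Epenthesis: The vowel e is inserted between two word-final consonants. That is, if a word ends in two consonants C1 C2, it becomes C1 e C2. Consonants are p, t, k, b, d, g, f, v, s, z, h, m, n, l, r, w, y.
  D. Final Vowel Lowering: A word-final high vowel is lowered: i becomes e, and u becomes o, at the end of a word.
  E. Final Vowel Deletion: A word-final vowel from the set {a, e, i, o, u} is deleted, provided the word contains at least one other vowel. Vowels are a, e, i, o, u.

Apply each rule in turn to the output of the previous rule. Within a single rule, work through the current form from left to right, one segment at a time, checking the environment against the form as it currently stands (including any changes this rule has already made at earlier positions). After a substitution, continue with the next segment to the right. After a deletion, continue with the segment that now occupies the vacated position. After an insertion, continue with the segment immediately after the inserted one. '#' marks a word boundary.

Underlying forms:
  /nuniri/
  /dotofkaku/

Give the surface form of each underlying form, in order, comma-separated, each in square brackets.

[nunir], [dodofkag]

/nuniri/:
  A Nasal Place Assimilation: no change — [nuniri]
  B Voicing Between Vowels: no change — [nuniri]
  C Cluster Epenthesis: no change — [nuniri]
  D Final Vowel Lowering: [nuniri] → [nunire]
  E Final Vowel Deletion: [nunire] → [nunir]
/dotofkaku/:
  A Nasal Place Assimilation: no change — [dotofkaku]
  B Voicing Between Vowels: [dotofkaku] → [dodofkagu]
  C Cluster Epenthesis: no change — [dodofkagu]
  D Final Vowel Lowering: [dodofkagu] → [dodofkago]
  E Final Vowel Deletion: [dodofkago] → [dodofkag]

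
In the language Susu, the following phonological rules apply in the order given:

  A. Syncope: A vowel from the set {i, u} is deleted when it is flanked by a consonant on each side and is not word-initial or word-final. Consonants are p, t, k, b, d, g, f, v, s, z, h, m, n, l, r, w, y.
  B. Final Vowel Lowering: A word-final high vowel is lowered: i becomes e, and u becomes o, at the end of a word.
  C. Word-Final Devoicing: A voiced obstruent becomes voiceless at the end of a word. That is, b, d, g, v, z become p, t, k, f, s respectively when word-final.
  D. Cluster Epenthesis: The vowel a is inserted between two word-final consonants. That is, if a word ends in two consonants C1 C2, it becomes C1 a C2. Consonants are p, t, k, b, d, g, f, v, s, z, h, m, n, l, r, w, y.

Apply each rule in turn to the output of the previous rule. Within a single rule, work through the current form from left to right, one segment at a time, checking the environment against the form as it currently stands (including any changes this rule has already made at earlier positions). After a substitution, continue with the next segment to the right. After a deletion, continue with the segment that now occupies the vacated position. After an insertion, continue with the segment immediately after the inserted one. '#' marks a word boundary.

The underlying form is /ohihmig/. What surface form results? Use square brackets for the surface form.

[ohhmak]

A Syncope: [ohihmig] → [ohhmg]
B Final Vowel Lowering: no change — [ohhmg]
C Word-Final Devoicing: [ohhmg] → [ohhmk]
D Cluster Epenthesis: [ohhmk] → [ohhmak]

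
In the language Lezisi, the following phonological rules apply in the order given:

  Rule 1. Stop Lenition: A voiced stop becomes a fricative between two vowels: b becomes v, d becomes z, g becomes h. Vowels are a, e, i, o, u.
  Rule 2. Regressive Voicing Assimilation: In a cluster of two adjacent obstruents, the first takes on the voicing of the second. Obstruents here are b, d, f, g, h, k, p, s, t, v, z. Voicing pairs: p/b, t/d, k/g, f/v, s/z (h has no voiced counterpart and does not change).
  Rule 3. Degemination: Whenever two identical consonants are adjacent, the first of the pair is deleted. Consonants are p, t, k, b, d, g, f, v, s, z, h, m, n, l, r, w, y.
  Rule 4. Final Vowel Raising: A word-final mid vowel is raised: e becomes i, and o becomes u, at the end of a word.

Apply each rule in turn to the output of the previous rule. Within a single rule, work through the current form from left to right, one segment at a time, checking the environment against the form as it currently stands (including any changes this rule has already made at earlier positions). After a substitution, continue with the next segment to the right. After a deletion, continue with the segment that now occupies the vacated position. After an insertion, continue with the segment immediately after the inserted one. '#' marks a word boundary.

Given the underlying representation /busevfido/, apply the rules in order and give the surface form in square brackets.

[busefizu]

Rule 1 Stop Lenition: [busevfido] → [busevfizo]
Rule 2 Regressive Voicing Assimilation: [busevfizo] → [buseffizo]
Rule 3 Degemination: [buseffizo] → [busefizo]
Rule 4 Final Vowel Raising: [busefizo] → [busefizu]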